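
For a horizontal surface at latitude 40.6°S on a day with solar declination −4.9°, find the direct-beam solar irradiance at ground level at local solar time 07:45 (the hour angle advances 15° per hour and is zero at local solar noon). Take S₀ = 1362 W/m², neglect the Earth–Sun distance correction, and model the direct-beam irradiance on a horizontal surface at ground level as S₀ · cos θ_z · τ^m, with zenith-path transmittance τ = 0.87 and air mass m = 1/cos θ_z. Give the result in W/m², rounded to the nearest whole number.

Hour angle H = 15° × (7.75 − 12) = -63.75°.
cos θ_z = sin φ sin δ + cos φ cos δ cos H = (-0.6508)(-0.0854) + (0.7593)(0.9963)(0.4423) = 0.3902.
Air mass m = 1/cos θ_z = 1/0.3902 = 2.563; τ^m = 0.87^2.563 = 0.6998.
Surface direct beam = 1362 × 0.3902 × 0.6998 = 371.91 W/m².

372 W/m²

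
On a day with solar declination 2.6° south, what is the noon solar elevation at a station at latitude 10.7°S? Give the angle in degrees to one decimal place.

At local solar noon the hour angle is zero, so the elevation is 90° − |φ − δ| = 90° − |-10.7° − (-2.6°)| = 90° − 8.1° = 81.9°.

81.9°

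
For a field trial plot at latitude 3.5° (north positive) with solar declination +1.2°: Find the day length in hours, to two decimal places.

−tan φ tan δ = −(0.0612)(0.0209) = -0.0013; H_s = arccos(-0.0013) = 90.07°.
Day length = 2 H_s / 15° h⁻¹ = 180.14° / 15 = 12.009 h.

12.01 hours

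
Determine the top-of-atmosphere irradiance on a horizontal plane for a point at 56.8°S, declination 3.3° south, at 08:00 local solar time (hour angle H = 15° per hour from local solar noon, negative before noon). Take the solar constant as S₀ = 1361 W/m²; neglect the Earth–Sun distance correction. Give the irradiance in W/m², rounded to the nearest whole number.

438 W/m²

Hour angle H = 15° × (8 − 12) = -60.00°.
With φ = -56.8°, δ = -3.3°, H = -60.00°: sin φ sin δ = 0.0482, cos φ cos δ cos H = 0.2733, so cos θ_z = 0.3215.
Top-of-atmosphere irradiance = S₀ cos θ_z = 1361 × 0.3215 = 437.56 W/m².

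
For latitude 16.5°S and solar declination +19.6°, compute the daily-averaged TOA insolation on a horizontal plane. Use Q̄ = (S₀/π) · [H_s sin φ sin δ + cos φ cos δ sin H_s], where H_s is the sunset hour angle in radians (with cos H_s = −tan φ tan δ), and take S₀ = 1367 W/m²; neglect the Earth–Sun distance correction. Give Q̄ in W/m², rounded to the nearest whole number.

330 W/m²

The sunset hour angle satisfies cos H_s = −tan φ tan δ = 0.1055, giving H_s = 83.94°. In radians, H_s = 1.4650.
H_s sin φ sin δ = 1.4650 × -0.2840 × 0.3355 = -0.1396.
cos φ cos δ sin H_s = 0.9588 × 0.9421 × 0.9944 = 0.8982.
Q̄ = (1367/π) × (-0.1396 + 0.8982) = 435.13 × 0.7586 = 330.09 W/m².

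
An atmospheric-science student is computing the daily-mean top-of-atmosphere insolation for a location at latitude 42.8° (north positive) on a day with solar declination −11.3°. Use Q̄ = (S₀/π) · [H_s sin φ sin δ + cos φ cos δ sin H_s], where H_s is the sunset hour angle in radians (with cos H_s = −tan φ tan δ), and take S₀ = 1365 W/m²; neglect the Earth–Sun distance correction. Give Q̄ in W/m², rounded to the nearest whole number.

227 W/m²

cos H_s = −tan(42.8°) · tan(-11.3°) = 0.1850, so H_s = arccos(0.1850) = 79.34°. In radians, H_s = 1.3847.
H_s sin φ sin δ = 1.3847 × 0.6794 × -0.1959 = -0.1843.
cos φ cos δ sin H_s = 0.7337 × 0.9806 × 0.9827 = 0.7070.
Q̄ = (1365/π) × (-0.1843 + 0.7070) = 434.49 × 0.5227 = 227.11 W/m².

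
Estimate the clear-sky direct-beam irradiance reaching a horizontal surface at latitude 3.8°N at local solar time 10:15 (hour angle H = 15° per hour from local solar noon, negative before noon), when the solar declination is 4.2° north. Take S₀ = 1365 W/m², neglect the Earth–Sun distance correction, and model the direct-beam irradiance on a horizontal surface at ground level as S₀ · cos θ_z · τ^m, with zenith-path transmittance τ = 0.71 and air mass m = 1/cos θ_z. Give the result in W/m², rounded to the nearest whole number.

Hour angle H = 15° × (10.25 − 12) = -26.25°.
With φ = 3.8°, δ = 4.2°, H = -26.25°: sin φ sin δ = 0.0049, cos φ cos δ cos H = 0.8925, so cos θ_z = 0.8974.
Air mass m = 1/cos θ_z = 1/0.8974 = 1.114; τ^m = 0.71^1.114 = 0.6828.
Surface direct beam = 1365 × 0.8974 × 0.6828 = 836.40 W/m².

836 W/m²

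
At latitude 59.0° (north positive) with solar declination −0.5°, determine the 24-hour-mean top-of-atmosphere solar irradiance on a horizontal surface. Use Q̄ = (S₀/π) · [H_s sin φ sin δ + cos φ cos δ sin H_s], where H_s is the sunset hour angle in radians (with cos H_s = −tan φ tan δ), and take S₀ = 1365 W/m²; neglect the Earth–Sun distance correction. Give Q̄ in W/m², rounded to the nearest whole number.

−tan φ tan δ = −(1.6643)(-0.0087) = 0.0145; H_s = arccos(0.0145) = 89.17°. In radians, H_s = 1.5563.
H_s sin φ sin δ = 1.5563 × 0.8572 × -0.0087 = -0.0116.
cos φ cos δ sin H_s = 0.5150 × 1.0000 × 0.9999 = 0.5149.
Q̄ = (1365/π) × (-0.0116 + 0.5149) = 434.49 × 0.5033 = 218.68 W/m².

219 W/m²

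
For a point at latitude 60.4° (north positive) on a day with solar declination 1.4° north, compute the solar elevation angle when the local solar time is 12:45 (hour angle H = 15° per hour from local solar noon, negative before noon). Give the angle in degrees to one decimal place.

Hour angle H = 15° × (12.75 − 12) = 11.25°.
cos θ_z = sin(60.4°) sin(1.4°) + cos(60.4°) cos(1.4°) cos(11.25°) = 0.0212 + 0.4843 = 0.5055.
θ_z = arccos(0.5055) = 59.64°, so the elevation is 90° − 59.64° = 30.36°.

30.4°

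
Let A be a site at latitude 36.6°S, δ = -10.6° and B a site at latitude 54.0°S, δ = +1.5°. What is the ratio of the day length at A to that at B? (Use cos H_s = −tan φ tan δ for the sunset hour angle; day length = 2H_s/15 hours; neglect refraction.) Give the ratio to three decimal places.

A: H_s = arccos(−tan -36.6° · tan -10.6°) = 97.99°, so 2H_s/15 = 13.0653 h.
B: H_s = arccos(−tan -54.0° · tan 1.5°) = 87.93°, so 2H_s/15 = 11.7240 h.
Ratio A/B = 13.0653 / 11.7240 = 1.1144.

1.114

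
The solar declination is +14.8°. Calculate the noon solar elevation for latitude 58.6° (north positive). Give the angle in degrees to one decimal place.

46.2°

At local solar noon the hour angle is zero, so the elevation is 90° − |φ − δ| = 90° − |58.6° − (14.8°)| = 90° − 43.8° = 46.2°.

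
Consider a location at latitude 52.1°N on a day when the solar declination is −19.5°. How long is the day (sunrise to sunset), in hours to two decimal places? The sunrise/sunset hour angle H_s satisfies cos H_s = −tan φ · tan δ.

8.39 hours

The sunset hour angle satisfies cos H_s = −tan φ tan δ = 0.4549, giving H_s = 62.94°.
Day length = 2 H_s / 15° h⁻¹ = 125.88° / 15 = 8.392 h.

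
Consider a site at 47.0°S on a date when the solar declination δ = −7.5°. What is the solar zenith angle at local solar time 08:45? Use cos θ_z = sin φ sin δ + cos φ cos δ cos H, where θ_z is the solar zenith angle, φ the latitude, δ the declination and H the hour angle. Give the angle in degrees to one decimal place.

Hour angle H = 15° × (8.75 − 12) = -48.75°.
cos θ_z = sin φ sin δ + cos φ cos δ cos H = (-0.7314)(-0.1305) + (0.6820)(0.9914)(0.6593) = 0.5412.
θ_z = arccos(0.5412) = 57.23°.

57.2°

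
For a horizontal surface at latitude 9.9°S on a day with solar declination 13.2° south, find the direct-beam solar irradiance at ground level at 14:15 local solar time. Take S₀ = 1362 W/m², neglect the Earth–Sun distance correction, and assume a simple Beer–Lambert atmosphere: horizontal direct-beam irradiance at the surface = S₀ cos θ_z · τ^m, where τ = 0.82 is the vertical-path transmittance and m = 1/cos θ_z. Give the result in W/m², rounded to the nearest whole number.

Hour angle H = 15° × (14.25 − 12) = 33.75°.
cos θ_z = sin φ sin δ + cos φ cos δ cos H = (-0.1719)(-0.2284) + (0.9851)(0.9736)(0.8315) = 0.8367.
Air mass m = 1/cos θ_z = 1/0.8367 = 1.195; τ^m = 0.82^1.195 = 0.7889.
Surface direct beam = 1362 × 0.8367 × 0.7889 = 899.02 W/m².

899 W/m²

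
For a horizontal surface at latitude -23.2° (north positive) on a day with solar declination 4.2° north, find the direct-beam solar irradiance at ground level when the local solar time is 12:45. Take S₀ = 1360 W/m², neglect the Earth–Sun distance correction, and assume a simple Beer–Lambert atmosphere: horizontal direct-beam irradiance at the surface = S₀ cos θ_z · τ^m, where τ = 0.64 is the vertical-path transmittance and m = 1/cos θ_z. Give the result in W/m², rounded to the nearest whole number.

Hour angle H = 15° × (12.75 − 12) = 11.25°.
cos θ_z = sin φ sin δ + cos φ cos δ cos H = (-0.3939)(0.0732) + (0.9191)(0.9973)(0.9808) = 0.8702.
Air mass m = 1/cos θ_z = 1/0.8702 = 1.149; τ^m = 0.64^1.149 = 0.5988.
Surface direct beam = 1360 × 0.8702 × 0.5988 = 708.66 W/m².

709 W/m²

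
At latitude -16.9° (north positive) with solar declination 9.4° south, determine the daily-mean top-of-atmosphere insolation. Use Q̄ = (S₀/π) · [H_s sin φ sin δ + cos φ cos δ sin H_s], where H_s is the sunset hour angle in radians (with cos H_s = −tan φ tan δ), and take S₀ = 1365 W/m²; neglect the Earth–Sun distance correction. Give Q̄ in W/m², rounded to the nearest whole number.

443 W/m²

The sunset hour angle satisfies cos H_s = −tan φ tan δ = -0.0503, giving H_s = 92.88°. In radians, H_s = 1.6211.
H_s sin φ sin δ = 1.6211 × -0.2907 × -0.1633 = 0.0770.
cos φ cos δ sin H_s = 0.9568 × 0.9866 × 0.9987 = 0.9428.
Q̄ = (1365/π) × (0.0770 + 0.9428) = 434.49 × 1.0198 = 443.09 W/m².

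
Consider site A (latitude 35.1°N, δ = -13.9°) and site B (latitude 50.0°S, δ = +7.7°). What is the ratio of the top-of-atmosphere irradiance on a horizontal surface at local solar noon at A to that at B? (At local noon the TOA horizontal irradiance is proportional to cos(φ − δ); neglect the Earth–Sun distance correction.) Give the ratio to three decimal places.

1.228

A: cos θ_z = cos(35.1° − (-13.9°)) = 0.6561.
B: cos θ_z = cos(-50.0° − (7.7°)) = 0.5344.
Ratio A/B = 0.6561 / 0.5344 = 1.2277.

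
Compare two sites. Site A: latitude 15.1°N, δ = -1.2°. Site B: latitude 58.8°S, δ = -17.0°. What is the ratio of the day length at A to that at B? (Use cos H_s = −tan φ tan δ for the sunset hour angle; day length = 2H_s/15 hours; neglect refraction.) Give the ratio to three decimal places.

0.745

A: H_s = arccos(−tan 15.1° · tan -1.2°) = 89.68°, so 2H_s/15 = 11.9573 h.
B: H_s = arccos(−tan -58.8° · tan -17.0°) = 120.32°, so 2H_s/15 = 16.0427 h.
Ratio A/B = 11.9573 / 16.0427 = 0.7453.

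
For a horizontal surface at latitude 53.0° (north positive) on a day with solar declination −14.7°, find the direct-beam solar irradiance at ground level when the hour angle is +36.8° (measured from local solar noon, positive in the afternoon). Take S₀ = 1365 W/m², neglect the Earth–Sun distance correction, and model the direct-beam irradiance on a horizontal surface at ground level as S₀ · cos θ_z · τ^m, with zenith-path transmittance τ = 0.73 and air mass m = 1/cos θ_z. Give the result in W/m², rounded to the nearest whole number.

cos θ_z = sin φ sin δ + cos φ cos δ cos H = (0.7986)(-0.2538) + (0.6018)(0.9673)(0.8007) = 0.2634.
Air mass m = 1/cos θ_z = 1/0.2634 = 3.797; τ^m = 0.73^3.797 = 0.3027.
Surface direct beam = 1365 × 0.2634 × 0.3027 = 108.83 W/m².

109 W/m²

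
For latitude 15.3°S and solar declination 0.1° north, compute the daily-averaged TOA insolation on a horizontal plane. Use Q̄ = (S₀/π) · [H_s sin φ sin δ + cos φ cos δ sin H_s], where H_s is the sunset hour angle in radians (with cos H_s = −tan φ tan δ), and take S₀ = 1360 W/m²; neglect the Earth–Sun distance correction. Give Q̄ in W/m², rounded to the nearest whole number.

417 W/m²

The sunset hour angle satisfies cos H_s = −tan φ tan δ = 0.0005, giving H_s = 89.97°. In radians, H_s = 1.5703.
H_s sin φ sin δ = 1.5703 × -0.2639 × 0.0017 = -0.0007.
cos φ cos δ sin H_s = 0.9646 × 1.0000 × 1.0000 = 0.9646.
Q̄ = (1360/π) × (-0.0007 + 0.9646) = 432.90 × 0.9639 = 417.27 W/m².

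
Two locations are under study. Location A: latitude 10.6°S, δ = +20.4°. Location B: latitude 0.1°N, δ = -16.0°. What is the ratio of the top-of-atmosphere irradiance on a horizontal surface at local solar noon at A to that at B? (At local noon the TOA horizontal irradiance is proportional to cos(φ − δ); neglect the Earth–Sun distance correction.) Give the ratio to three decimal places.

0.892

A: cos θ_z = cos(-10.6° − (20.4°)) = 0.8572.
B: cos θ_z = cos(0.1° − (-16.0°)) = 0.9608.
Ratio A/B = 0.8572 / 0.9608 = 0.8922.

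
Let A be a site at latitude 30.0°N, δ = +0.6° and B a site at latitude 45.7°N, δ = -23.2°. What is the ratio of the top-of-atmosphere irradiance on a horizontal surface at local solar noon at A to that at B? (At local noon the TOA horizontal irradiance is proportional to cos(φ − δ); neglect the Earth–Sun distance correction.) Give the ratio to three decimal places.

2.420

A: cos θ_z = cos(30.0° − (0.6°)) = 0.8712.
B: cos θ_z = cos(45.7° − (-23.2°)) = 0.3600.
Ratio A/B = 0.8712 / 0.3600 = 2.4200.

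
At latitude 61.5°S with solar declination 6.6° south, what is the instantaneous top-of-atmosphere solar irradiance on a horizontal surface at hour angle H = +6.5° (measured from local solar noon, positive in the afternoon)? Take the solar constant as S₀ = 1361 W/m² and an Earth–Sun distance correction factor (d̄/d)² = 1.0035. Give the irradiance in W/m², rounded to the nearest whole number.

cos θ_z = sin(-61.5°) sin(-6.6°) + cos(-61.5°) cos(-6.6°) cos(6.50°) = 0.1010 + 0.4709 = 0.5719.
Top-of-atmosphere irradiance = S₀ (d̄/d)² cos θ_z = 1361 × 1.0035 × 0.5719 = 781.08 W/m².

781 W/m²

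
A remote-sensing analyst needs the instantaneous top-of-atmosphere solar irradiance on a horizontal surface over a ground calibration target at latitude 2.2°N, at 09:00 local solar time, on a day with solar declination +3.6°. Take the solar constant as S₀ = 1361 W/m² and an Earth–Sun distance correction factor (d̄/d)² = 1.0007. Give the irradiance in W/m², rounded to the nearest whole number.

964 W/m²

Hour angle H = 15° × (9 − 12) = -45.00°.
cos θ_z = sin(2.2°) sin(3.6°) + cos(2.2°) cos(3.6°) cos(-45.00°) = 0.0024 + 0.7052 = 0.7076.
Top-of-atmosphere irradiance = S₀ (d̄/d)² cos θ_z = 1361 × 1.0007 × 0.7076 = 963.72 W/m².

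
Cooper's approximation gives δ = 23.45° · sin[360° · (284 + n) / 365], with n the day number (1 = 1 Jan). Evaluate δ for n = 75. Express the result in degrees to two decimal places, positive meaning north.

360 × (284 + 75) / 365 = 354.082°; sin(354.082°) = -0.1031.
δ = 23.45 × -0.1031 = -2.418° ≈ -2.42°.

-2.42°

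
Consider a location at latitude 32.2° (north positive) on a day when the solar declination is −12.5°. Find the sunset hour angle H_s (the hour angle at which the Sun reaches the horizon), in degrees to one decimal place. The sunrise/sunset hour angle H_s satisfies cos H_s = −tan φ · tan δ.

The sunset hour angle satisfies cos H_s = −tan φ tan δ = 0.1396, giving H_s = 81.98°.

82.0°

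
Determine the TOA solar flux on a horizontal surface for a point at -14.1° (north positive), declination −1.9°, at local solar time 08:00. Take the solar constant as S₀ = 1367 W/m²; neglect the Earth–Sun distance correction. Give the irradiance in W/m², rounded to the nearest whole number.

674 W/m²

Hour angle H = 15° × (8 − 12) = -60.00°.
cos θ_z = sin φ sin δ + cos φ cos δ cos H = (-0.2436)(-0.0332) + (0.9699)(0.9995)(0.5000) = 0.4928.
Top-of-atmosphere irradiance = S₀ cos θ_z = 1367 × 0.4928 = 673.66 W/m².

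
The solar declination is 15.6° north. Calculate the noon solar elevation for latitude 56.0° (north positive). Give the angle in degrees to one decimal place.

At local solar noon the hour angle is zero, so the elevation is 90° − |φ − δ| = 90° − |56.0° − (15.6°)| = 90° − 40.4° = 49.6°.

49.6°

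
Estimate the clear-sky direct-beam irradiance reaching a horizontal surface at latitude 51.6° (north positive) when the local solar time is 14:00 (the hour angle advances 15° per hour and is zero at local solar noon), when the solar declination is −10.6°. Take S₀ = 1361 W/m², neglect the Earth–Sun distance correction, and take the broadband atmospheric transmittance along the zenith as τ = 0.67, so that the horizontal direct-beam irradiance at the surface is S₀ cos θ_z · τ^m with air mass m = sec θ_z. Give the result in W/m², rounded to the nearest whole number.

Hour angle H = 15° × (14 − 12) = 30.00°.
With φ = 51.6°, δ = -10.6°, H = 30.00°: sin φ sin δ = -0.1442, cos φ cos δ cos H = 0.5288, so cos θ_z = 0.3846.
Air mass m = 1/cos θ_z = 1/0.3846 = 2.600; τ^m = 0.67^2.600 = 0.3530.
Surface direct beam = 1361 × 0.3846 × 0.3530 = 184.77 W/m².

185 W/m²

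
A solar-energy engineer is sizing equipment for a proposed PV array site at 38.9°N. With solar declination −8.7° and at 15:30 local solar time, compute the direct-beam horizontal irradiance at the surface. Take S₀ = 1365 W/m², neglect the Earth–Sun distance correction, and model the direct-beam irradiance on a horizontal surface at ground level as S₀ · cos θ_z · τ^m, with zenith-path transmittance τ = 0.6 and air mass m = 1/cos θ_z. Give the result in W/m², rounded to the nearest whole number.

Hour angle H = 15° × (15.5 − 12) = 52.50°.
With φ = 38.9°, δ = -8.7°, H = 52.50°: sin φ sin δ = -0.0950, cos φ cos δ cos H = 0.4683, so cos θ_z = 0.3733.
Air mass m = 1/cos θ_z = 1/0.3733 = 2.679; τ^m = 0.6^2.679 = 0.2545.
Surface direct beam = 1365 × 0.3733 × 0.2545 = 129.68 W/m².

130 W/m²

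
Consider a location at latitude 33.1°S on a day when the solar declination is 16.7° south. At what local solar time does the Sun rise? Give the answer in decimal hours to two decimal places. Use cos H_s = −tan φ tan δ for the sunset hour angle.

−tan φ tan δ = −(-0.6519)(-0.3000) = -0.1956; H_s = arccos(-0.1956) = 101.28°.
Sunrise is at 12 − H_s/15 = 12 − 6.752 = 5.248 h local solar time.

5.25 h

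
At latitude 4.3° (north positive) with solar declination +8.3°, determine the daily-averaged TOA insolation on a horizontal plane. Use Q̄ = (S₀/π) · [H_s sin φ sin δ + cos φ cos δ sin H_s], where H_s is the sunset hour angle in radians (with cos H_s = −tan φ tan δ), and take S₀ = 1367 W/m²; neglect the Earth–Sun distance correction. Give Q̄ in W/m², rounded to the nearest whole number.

437 W/m²

−tan φ tan δ = −(0.0752)(0.1459) = -0.0110; H_s = arccos(-0.0110) = 90.63°. In radians, H_s = 1.5818.
H_s sin φ sin δ = 1.5818 × 0.0750 × 0.1444 = 0.0171.
cos φ cos δ sin H_s = 0.9972 × 0.9895 × 0.9999 = 0.9866.
Q̄ = (1367/π) × (0.0171 + 0.9866) = 435.13 × 1.0037 = 436.74 W/m².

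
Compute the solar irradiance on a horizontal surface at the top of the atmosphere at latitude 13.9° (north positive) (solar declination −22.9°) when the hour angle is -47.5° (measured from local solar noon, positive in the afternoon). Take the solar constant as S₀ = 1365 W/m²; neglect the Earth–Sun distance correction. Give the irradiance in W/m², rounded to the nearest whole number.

697 W/m²

cos θ_z = sin φ sin δ + cos φ cos δ cos H = (0.2402)(-0.3891) + (0.9707)(0.9212)(0.6756) = 0.5107.
Top-of-atmosphere irradiance = S₀ cos θ_z = 1365 × 0.5107 = 697.11 W/m².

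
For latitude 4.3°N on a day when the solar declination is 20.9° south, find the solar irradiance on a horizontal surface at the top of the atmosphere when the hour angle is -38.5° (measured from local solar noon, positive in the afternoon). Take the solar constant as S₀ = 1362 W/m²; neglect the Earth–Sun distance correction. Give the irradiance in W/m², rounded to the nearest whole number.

cos θ_z = sin(4.3°) sin(-20.9°) + cos(4.3°) cos(-20.9°) cos(-38.50°) = -0.0267 + 0.7291 = 0.7024.
Top-of-atmosphere irradiance = S₀ cos θ_z = 1362 × 0.7024 = 956.67 W/m².

957 W/m²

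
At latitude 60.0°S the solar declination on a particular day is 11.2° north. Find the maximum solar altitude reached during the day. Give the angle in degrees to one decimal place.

18.8°

At local solar noon the hour angle is zero, so the elevation is 90° − |φ − δ| = 90° − |-60.0° − (11.2°)| = 90° − 71.2° = 18.8°.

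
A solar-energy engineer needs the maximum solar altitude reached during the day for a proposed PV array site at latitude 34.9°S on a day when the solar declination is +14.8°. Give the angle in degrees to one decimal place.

40.3°

At local solar noon the hour angle is zero, so the elevation is 90° − |φ − δ| = 90° − |-34.9° − (14.8°)| = 90° − 49.7° = 40.3°.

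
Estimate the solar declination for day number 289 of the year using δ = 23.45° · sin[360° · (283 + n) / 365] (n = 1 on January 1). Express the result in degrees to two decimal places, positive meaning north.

-9.60°

360 × (283 + 289) / 365 = 564.164°; sin(564.164°) = -0.4093.
δ = 23.45 × -0.4093 = -9.598° ≈ -9.60°.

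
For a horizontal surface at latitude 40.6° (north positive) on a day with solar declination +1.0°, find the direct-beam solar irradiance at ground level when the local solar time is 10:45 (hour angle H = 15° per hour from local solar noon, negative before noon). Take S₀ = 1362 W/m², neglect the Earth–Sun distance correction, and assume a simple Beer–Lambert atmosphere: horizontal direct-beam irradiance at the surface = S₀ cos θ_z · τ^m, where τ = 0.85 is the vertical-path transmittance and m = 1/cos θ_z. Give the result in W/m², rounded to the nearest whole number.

796 W/m²

Hour angle H = 15° × (10.75 − 12) = -18.75°.
cos θ_z = sin φ sin δ + cos φ cos δ cos H = (0.6508)(0.0175) + (0.7593)(0.9998)(0.9469) = 0.7302.
Air mass m = 1/cos θ_z = 1/0.7302 = 1.369; τ^m = 0.85^1.369 = 0.8005.
Surface direct beam = 1362 × 0.7302 × 0.8005 = 796.12 W/m².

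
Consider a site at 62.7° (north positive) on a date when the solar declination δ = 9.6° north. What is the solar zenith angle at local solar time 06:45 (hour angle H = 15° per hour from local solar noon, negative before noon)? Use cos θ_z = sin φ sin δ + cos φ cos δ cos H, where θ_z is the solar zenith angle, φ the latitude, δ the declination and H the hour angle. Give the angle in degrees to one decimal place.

Hour angle H = 15° × (6.75 − 12) = -78.75°.
With φ = 62.7°, δ = 9.6°, H = -78.75°: sin φ sin δ = 0.1482, cos φ cos δ cos H = 0.0882, so cos θ_z = 0.2364.
θ_z = arccos(0.2364) = 76.33°.

76.3°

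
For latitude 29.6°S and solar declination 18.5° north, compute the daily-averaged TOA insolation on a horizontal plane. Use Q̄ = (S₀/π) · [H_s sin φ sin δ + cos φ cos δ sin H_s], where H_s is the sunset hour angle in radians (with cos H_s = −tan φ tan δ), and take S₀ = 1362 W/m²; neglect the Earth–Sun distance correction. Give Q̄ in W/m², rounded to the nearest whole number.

257 W/m²

The sunset hour angle satisfies cos H_s = −tan φ tan δ = 0.1901, giving H_s = 79.04°. In radians, H_s = 1.3795.
H_s sin φ sin δ = 1.3795 × -0.4939 × 0.3173 = -0.2162.
cos φ cos δ sin H_s = 0.8695 × 0.9483 × 0.9818 = 0.8095.
Q̄ = (1362/π) × (-0.2162 + 0.8095) = 433.54 × 0.5933 = 257.22 W/m².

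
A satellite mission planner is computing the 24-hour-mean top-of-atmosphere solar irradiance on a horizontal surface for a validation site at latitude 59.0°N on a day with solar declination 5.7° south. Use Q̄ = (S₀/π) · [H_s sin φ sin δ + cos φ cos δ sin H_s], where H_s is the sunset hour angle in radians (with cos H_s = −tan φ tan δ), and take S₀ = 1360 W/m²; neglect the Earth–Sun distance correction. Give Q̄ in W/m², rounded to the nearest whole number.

167 W/m²

The sunset hour angle satisfies cos H_s = −tan φ tan δ = 0.1661, giving H_s = 80.44°. In radians, H_s = 1.4039.
H_s sin φ sin δ = 1.4039 × 0.8572 × -0.0993 = -0.1195.
cos φ cos δ sin H_s = 0.5150 × 0.9951 × 0.9861 = 0.5054.
Q̄ = (1360/π) × (-0.1195 + 0.5054) = 432.90 × 0.3859 = 167.06 W/m².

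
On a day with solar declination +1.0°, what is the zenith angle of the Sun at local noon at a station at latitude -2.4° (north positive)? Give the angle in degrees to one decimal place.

3.4°

At local solar noon the hour angle is zero, so the zenith angle is |φ − δ| = |-2.4° − (1.0°)| = 3.4°.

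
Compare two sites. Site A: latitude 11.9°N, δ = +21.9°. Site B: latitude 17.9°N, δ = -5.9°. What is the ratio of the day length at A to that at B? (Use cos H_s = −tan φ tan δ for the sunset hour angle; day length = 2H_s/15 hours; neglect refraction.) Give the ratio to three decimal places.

A: H_s = arccos(−tan 11.9° · tan 21.9°) = 94.86°, so 2H_s/15 = 12.6480 h.
B: H_s = arccos(−tan 17.9° · tan -5.9°) = 88.09°, so 2H_s/15 = 11.7453 h.
Ratio A/B = 12.6480 / 11.7453 = 1.0769.

1.077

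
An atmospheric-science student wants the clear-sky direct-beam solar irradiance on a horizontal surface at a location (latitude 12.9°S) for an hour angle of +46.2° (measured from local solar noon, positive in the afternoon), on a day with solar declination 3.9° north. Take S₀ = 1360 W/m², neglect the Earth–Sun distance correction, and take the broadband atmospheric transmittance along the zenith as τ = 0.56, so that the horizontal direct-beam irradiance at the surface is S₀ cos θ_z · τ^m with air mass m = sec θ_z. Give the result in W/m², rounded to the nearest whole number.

371 W/m²

cos θ_z = sin(-12.9°) sin(3.9°) + cos(-12.9°) cos(3.9°) cos(46.20°) = -0.0152 + 0.6731 = 0.6579.
Air mass m = 1/cos θ_z = 1/0.6579 = 1.520; τ^m = 0.56^1.520 = 0.4142.
Surface direct beam = 1360 × 0.6579 × 0.4142 = 370.60 W/m².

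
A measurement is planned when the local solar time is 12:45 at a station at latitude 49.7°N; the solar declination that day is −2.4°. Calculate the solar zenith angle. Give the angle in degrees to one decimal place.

53.0°

Hour angle H = 15° × (12.75 − 12) = 11.25°.
cos θ_z = sin φ sin δ + cos φ cos δ cos H = (0.7627)(-0.0419) + (0.6468)(0.9991)(0.9808) = 0.6019.
θ_z = arccos(0.6019) = 52.99°.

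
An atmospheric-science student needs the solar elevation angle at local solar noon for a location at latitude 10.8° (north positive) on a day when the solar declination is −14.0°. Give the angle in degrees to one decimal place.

At local solar noon the hour angle is zero, so the elevation is 90° − |φ − δ| = 90° − |10.8° − (-14.0°)| = 90° − 24.8° = 65.2°.

65.2°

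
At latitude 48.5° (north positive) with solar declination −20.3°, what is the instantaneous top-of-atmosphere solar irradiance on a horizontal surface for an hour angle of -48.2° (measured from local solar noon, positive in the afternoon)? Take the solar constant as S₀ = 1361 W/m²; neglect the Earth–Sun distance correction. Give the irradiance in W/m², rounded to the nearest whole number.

cos θ_z = sin(48.5°) sin(-20.3°) + cos(48.5°) cos(-20.3°) cos(-48.20°) = -0.2598 + 0.4142 = 0.1544.
Top-of-atmosphere irradiance = S₀ cos θ_z = 1361 × 0.1544 = 210.14 W/m².

210 W/m²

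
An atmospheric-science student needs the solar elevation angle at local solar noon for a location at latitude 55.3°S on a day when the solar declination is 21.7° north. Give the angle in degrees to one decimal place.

13.0°

At local solar noon the hour angle is zero, so the elevation is 90° − |φ − δ| = 90° − |-55.3° − (21.7°)| = 90° − 77.0° = 13.0°.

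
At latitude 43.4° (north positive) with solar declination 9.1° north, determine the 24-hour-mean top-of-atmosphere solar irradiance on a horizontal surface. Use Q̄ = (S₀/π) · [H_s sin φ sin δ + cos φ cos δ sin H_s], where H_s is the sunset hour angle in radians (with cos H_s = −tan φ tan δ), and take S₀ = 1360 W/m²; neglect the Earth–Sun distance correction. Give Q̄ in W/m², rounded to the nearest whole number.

388 W/m²

−tan φ tan δ = −(0.9457)(0.1602) = -0.1515; H_s = arccos(-0.1515) = 98.71°. In radians, H_s = 1.7228.
H_s sin φ sin δ = 1.7228 × 0.6871 × 0.1582 = 0.1873.
cos φ cos δ sin H_s = 0.7266 × 0.9874 × 0.9885 = 0.7092.
Q̄ = (1360/π) × (0.1873 + 0.7092) = 432.90 × 0.8965 = 388.09 W/m².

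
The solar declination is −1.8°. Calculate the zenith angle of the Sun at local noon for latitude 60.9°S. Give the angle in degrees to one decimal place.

59.1°

At local solar noon the hour angle is zero, so the zenith angle is |φ − δ| = |-60.9° − (-1.8°)| = 59.1°.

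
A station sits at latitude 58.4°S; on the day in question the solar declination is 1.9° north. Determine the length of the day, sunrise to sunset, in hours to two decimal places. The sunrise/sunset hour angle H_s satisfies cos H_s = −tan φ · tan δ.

−tan φ tan δ = −(-1.6255)(0.0332) = 0.0540; H_s = arccos(0.0540) = 86.90°.
Day length = 2 H_s / 15° h⁻¹ = 173.80° / 15 = 11.587 h.

11.59 hours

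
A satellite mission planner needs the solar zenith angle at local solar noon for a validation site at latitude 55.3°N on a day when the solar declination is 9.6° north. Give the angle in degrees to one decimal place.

At local solar noon the hour angle is zero, so the zenith angle is |φ − δ| = |55.3° − (9.6°)| = 45.7°.

45.7°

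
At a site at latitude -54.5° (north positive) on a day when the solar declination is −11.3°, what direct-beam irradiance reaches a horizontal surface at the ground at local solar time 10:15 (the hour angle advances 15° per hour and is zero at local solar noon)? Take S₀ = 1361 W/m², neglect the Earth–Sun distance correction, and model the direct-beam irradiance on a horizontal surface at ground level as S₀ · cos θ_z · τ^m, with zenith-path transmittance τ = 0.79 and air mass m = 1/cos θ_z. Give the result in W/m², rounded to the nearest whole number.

642 W/m²

Hour angle H = 15° × (10.25 − 12) = -26.25°.
With φ = -54.5°, δ = -11.3°, H = -26.25°: sin φ sin δ = 0.1595, cos φ cos δ cos H = 0.5107, so cos θ_z = 0.6702.
Air mass m = 1/cos θ_z = 1/0.6702 = 1.492; τ^m = 0.79^1.492 = 0.7035.
Surface direct beam = 1361 × 0.6702 × 0.7035 = 641.69 W/m².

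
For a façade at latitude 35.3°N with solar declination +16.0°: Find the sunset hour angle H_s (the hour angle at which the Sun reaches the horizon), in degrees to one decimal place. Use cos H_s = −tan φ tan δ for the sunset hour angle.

cos H_s = −tan(35.3°) · tan(16.0°) = -0.2030, so H_s = arccos(-0.2030) = 101.71°.

101.7°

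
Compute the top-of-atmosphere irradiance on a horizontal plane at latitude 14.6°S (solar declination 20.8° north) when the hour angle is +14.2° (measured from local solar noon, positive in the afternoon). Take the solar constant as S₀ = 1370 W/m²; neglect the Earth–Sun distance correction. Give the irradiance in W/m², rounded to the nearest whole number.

cos θ_z = sin φ sin δ + cos φ cos δ cos H = (-0.2521)(0.3551) + (0.9677)(0.9348)(0.9694) = 0.7874.
Top-of-atmosphere irradiance = S₀ cos θ_z = 1370 × 0.7874 = 1078.74 W/m².

1079 W/m²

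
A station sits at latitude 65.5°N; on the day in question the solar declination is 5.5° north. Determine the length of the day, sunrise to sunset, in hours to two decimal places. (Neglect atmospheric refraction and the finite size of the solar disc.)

The sunset hour angle satisfies cos H_s = −tan φ tan δ = -0.2113, giving H_s = 102.20°.
Day length = 2 H_s / 15° h⁻¹ = 204.40° / 15 = 13.627 h.

13.63 hours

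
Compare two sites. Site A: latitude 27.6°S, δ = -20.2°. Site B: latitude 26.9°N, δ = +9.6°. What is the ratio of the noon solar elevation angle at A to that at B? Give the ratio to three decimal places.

1.136

A: 90° − |-27.6 − (-20.2)| = 82.60°.
B: 90° − |26.9 − (9.6)| = 72.70°.
Ratio A/B = 82.6000 / 72.7000 = 1.1362.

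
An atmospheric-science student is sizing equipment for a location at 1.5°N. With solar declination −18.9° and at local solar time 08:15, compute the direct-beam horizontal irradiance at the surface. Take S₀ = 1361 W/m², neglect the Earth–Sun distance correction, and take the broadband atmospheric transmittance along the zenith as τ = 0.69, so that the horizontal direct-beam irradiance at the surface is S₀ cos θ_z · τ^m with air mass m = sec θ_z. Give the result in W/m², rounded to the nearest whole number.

343 W/m²

Hour angle H = 15° × (8.25 − 12) = -56.25°.
With φ = 1.5°, δ = -18.9°, H = -56.25°: sin φ sin δ = -0.0085, cos φ cos δ cos H = 0.5254, so cos θ_z = 0.5169.
Air mass m = 1/cos θ_z = 1/0.5169 = 1.935; τ^m = 0.69^1.935 = 0.4877.
Surface direct beam = 1361 × 0.5169 × 0.4877 = 343.10 W/m².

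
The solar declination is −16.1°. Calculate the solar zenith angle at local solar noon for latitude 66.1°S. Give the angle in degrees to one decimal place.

50.0°

At local solar noon the hour angle is zero, so the zenith angle is |φ − δ| = |-66.1° − (-16.1°)| = 50.0°.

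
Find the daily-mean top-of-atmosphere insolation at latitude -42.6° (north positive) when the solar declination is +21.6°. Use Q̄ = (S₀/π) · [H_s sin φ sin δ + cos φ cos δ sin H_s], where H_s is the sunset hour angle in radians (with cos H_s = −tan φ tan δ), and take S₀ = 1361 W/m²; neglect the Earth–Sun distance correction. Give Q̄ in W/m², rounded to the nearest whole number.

147 W/m²

cos H_s = −tan(-42.6°) · tan(21.6°) = 0.3641, so H_s = arccos(0.3641) = 68.65°. In radians, H_s = 1.1982.
H_s sin φ sin δ = 1.1982 × -0.6769 × 0.3681 = -0.2986.
cos φ cos δ sin H_s = 0.7361 × 0.9298 × 0.9314 = 0.6375.
Q̄ = (1361/π) × (-0.2986 + 0.6375) = 433.22 × 0.3389 = 146.82 W/m².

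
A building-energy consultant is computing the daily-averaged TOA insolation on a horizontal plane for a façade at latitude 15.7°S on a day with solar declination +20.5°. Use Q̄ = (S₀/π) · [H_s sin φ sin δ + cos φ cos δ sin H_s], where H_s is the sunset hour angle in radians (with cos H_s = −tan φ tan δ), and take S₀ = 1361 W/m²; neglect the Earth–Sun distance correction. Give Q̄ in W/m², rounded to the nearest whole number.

The sunset hour angle satisfies cos H_s = −tan φ tan δ = 0.1051, giving H_s = 83.97°. In radians, H_s = 1.4656.
H_s sin φ sin δ = 1.4656 × -0.2706 × 0.3502 = -0.1389.
cos φ cos δ sin H_s = 0.9627 × 0.9367 × 0.9945 = 0.8968.
Q̄ = (1361/π) × (-0.1389 + 0.8968) = 433.22 × 0.7579 = 328.34 W/m².

328 W/m²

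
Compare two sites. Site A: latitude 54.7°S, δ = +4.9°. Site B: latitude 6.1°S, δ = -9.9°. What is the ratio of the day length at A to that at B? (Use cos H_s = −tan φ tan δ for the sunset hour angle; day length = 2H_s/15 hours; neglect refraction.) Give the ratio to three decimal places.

0.912

A: H_s = arccos(−tan -54.7° · tan 4.9°) = 83.05°, so 2H_s/15 = 11.0733 h.
B: H_s = arccos(−tan -6.1° · tan -9.9°) = 91.07°, so 2H_s/15 = 12.1427 h.
Ratio A/B = 11.0733 / 12.1427 = 0.9119.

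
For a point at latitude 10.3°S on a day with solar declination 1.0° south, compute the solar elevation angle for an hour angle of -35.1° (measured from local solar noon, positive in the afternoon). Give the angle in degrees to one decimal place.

53.9°

cos θ_z = sin φ sin δ + cos φ cos δ cos H = (-0.1788)(-0.0175) + (0.9839)(0.9998)(0.8181) = 0.8079.
θ_z = arccos(0.8079) = 36.11°, so the elevation is 90° − 36.11° = 53.89°.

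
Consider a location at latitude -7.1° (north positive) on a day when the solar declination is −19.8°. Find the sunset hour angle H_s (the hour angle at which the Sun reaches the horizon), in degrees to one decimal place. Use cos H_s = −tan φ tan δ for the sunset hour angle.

cos H_s = −tan(-7.1°) · tan(-19.8°) = -0.0448, so H_s = arccos(-0.0448) = 92.57°.

92.6°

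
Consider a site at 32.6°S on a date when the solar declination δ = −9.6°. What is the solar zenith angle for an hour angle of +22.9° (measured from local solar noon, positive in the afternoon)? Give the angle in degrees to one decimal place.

31.2°

cos θ_z = sin φ sin δ + cos φ cos δ cos H = (-0.5388)(-0.1668) + (0.8425)(0.9860)(0.9212) = 0.8551.
θ_z = arccos(0.8551) = 31.23°.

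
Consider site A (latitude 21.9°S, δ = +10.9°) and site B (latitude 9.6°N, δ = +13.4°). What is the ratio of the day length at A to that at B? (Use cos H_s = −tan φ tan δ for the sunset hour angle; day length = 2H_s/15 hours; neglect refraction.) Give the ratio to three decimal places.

A: H_s = arccos(−tan -21.9° · tan 10.9°) = 85.56°, so 2H_s/15 = 11.4080 h.
B: H_s = arccos(−tan 9.6° · tan 13.4°) = 92.31°, so 2H_s/15 = 12.3080 h.
Ratio A/B = 11.4080 / 12.3080 = 0.9269.

0.927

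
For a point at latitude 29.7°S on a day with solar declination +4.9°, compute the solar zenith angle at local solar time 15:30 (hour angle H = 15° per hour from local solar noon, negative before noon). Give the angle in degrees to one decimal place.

61.0°

Hour angle H = 15° × (15.5 − 12) = 52.50°.
cos θ_z = sin(-29.7°) sin(4.9°) + cos(-29.7°) cos(4.9°) cos(52.50°) = -0.0423 + 0.5269 = 0.4846.
θ_z = arccos(0.4846) = 61.01°.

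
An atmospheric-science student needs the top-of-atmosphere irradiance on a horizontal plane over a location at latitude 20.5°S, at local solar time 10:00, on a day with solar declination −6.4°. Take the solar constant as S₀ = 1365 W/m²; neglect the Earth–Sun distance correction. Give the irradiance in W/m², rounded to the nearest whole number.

Hour angle H = 15° × (10 − 12) = -30.00°.
cos θ_z = sin φ sin δ + cos φ cos δ cos H = (-0.3502)(-0.1115) + (0.9367)(0.9938)(0.8660) = 0.8452.
Top-of-atmosphere irradiance = S₀ cos θ_z = 1365 × 0.8452 = 1153.70 W/m².

1154 W/m²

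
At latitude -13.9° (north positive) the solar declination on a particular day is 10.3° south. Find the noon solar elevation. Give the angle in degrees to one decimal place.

86.4°

At local solar noon the hour angle is zero, so the elevation is 90° − |φ − δ| = 90° − |-13.9° − (-10.3°)| = 90° − 3.6° = 86.4°.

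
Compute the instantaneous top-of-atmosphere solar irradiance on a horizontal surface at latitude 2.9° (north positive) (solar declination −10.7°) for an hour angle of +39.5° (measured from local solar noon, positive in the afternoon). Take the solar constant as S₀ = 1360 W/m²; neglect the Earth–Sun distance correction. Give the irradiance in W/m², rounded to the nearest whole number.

1017 W/m²

cos θ_z = sin φ sin δ + cos φ cos δ cos H = (0.0506)(-0.1857) + (0.9987)(0.9826)(0.7716) = 0.7478.
Top-of-atmosphere irradiance = S₀ cos θ_z = 1360 × 0.7478 = 1017.01 W/m².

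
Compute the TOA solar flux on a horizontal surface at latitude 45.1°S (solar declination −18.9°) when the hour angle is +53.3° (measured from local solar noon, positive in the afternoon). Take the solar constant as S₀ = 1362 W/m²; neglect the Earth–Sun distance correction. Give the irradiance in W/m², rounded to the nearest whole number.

With φ = -45.1°, δ = -18.9°, H = 53.30°: sin φ sin δ = 0.2294, cos φ cos δ cos H = 0.3991, so cos θ_z = 0.6285.
Top-of-atmosphere irradiance = S₀ cos θ_z = 1362 × 0.6285 = 856.02 W/m².

856 W/m²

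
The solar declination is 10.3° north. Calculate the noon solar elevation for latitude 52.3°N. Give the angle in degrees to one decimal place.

At local solar noon the hour angle is zero, so the elevation is 90° − |φ − δ| = 90° − |52.3° − (10.3°)| = 90° − 42.0° = 48.0°.

48.0°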